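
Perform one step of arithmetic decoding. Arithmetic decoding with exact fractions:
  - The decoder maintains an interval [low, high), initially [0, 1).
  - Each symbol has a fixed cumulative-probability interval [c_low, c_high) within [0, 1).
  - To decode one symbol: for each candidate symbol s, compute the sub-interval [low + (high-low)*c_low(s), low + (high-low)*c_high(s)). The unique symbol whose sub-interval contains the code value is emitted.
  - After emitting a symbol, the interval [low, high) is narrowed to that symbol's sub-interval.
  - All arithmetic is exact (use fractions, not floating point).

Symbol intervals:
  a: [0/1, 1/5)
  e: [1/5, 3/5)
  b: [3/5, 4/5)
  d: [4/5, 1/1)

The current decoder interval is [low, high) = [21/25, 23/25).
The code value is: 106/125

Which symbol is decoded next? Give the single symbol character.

Answer: a

Derivation:
Interval width = high − low = 23/25 − 21/25 = 2/25
Scaled code = (code − low) / width = (106/125 − 21/25) / 2/25 = 1/10
  a: [0/1, 1/5) ← scaled code falls here ✓
  e: [1/5, 3/5) 
  b: [3/5, 4/5) 
  d: [4/5, 1/1) 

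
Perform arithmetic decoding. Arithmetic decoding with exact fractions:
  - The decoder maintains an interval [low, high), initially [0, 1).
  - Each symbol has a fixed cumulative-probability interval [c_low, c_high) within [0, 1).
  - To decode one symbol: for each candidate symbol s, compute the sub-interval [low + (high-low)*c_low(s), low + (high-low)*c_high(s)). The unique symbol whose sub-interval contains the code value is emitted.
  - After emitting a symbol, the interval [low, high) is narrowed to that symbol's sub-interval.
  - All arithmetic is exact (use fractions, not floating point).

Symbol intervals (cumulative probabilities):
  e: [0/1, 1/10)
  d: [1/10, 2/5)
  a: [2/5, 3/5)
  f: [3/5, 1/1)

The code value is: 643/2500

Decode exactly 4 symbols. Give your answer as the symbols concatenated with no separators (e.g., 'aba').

Answer: dafe

Derivation:
Step 1: interval [0/1, 1/1), width = 1/1 - 0/1 = 1/1
  'e': [0/1 + 1/1*0/1, 0/1 + 1/1*1/10) = [0/1, 1/10)
  'd': [0/1 + 1/1*1/10, 0/1 + 1/1*2/5) = [1/10, 2/5) <- contains code 643/2500
  'a': [0/1 + 1/1*2/5, 0/1 + 1/1*3/5) = [2/5, 3/5)
  'f': [0/1 + 1/1*3/5, 0/1 + 1/1*1/1) = [3/5, 1/1)
  emit 'd', narrow to [1/10, 2/5)
Step 2: interval [1/10, 2/5), width = 2/5 - 1/10 = 3/10
  'e': [1/10 + 3/10*0/1, 1/10 + 3/10*1/10) = [1/10, 13/100)
  'd': [1/10 + 3/10*1/10, 1/10 + 3/10*2/5) = [13/100, 11/50)
  'a': [1/10 + 3/10*2/5, 1/10 + 3/10*3/5) = [11/50, 7/25) <- contains code 643/2500
  'f': [1/10 + 3/10*3/5, 1/10 + 3/10*1/1) = [7/25, 2/5)
  emit 'a', narrow to [11/50, 7/25)
Step 3: interval [11/50, 7/25), width = 7/25 - 11/50 = 3/50
  'e': [11/50 + 3/50*0/1, 11/50 + 3/50*1/10) = [11/50, 113/500)
  'd': [11/50 + 3/50*1/10, 11/50 + 3/50*2/5) = [113/500, 61/250)
  'a': [11/50 + 3/50*2/5, 11/50 + 3/50*3/5) = [61/250, 32/125)
  'f': [11/50 + 3/50*3/5, 11/50 + 3/50*1/1) = [32/125, 7/25) <- contains code 643/2500
  emit 'f', narrow to [32/125, 7/25)
Step 4: interval [32/125, 7/25), width = 7/25 - 32/125 = 3/125
  'e': [32/125 + 3/125*0/1, 32/125 + 3/125*1/10) = [32/125, 323/1250) <- contains code 643/2500
  'd': [32/125 + 3/125*1/10, 32/125 + 3/125*2/5) = [323/1250, 166/625)
  'a': [32/125 + 3/125*2/5, 32/125 + 3/125*3/5) = [166/625, 169/625)
  'f': [32/125 + 3/125*3/5, 32/125 + 3/125*1/1) = [169/625, 7/25)
  emit 'e', narrow to [32/125, 323/1250)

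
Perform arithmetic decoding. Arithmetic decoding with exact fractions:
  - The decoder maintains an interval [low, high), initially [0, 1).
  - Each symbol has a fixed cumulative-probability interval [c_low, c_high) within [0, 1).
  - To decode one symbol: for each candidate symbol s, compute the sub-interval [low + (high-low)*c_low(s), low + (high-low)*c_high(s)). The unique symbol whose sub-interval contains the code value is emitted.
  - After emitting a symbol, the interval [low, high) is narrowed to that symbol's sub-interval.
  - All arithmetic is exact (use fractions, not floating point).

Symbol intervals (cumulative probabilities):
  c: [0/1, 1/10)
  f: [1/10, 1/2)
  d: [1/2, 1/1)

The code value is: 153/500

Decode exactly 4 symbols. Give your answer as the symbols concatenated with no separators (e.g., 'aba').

Answer: fdcf

Derivation:
Step 1: interval [0/1, 1/1), width = 1/1 - 0/1 = 1/1
  'c': [0/1 + 1/1*0/1, 0/1 + 1/1*1/10) = [0/1, 1/10)
  'f': [0/1 + 1/1*1/10, 0/1 + 1/1*1/2) = [1/10, 1/2) <- contains code 153/500
  'd': [0/1 + 1/1*1/2, 0/1 + 1/1*1/1) = [1/2, 1/1)
  emit 'f', narrow to [1/10, 1/2)
Step 2: interval [1/10, 1/2), width = 1/2 - 1/10 = 2/5
  'c': [1/10 + 2/5*0/1, 1/10 + 2/5*1/10) = [1/10, 7/50)
  'f': [1/10 + 2/5*1/10, 1/10 + 2/5*1/2) = [7/50, 3/10)
  'd': [1/10 + 2/5*1/2, 1/10 + 2/5*1/1) = [3/10, 1/2) <- contains code 153/500
  emit 'd', narrow to [3/10, 1/2)
Step 3: interval [3/10, 1/2), width = 1/2 - 3/10 = 1/5
  'c': [3/10 + 1/5*0/1, 3/10 + 1/5*1/10) = [3/10, 8/25) <- contains code 153/500
  'f': [3/10 + 1/5*1/10, 3/10 + 1/5*1/2) = [8/25, 2/5)
  'd': [3/10 + 1/5*1/2, 3/10 + 1/5*1/1) = [2/5, 1/2)
  emit 'c', narrow to [3/10, 8/25)
Step 4: interval [3/10, 8/25), width = 8/25 - 3/10 = 1/50
  'c': [3/10 + 1/50*0/1, 3/10 + 1/50*1/10) = [3/10, 151/500)
  'f': [3/10 + 1/50*1/10, 3/10 + 1/50*1/2) = [151/500, 31/100) <- contains code 153/500
  'd': [3/10 + 1/50*1/2, 3/10 + 1/50*1/1) = [31/100, 8/25)
  emit 'f', narrow to [151/500, 31/100)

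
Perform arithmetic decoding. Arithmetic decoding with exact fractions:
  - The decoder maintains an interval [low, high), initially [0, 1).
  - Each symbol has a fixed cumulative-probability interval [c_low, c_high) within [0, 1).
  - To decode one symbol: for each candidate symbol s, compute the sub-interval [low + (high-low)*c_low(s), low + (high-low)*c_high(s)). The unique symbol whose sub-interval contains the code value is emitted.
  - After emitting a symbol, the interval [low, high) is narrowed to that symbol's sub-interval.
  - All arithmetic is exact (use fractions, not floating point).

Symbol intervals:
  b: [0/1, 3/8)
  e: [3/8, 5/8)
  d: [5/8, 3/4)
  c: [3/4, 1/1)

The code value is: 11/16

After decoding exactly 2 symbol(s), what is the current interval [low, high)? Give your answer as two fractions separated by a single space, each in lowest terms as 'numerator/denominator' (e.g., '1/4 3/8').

Step 1: interval [0/1, 1/1), width = 1/1 - 0/1 = 1/1
  'b': [0/1 + 1/1*0/1, 0/1 + 1/1*3/8) = [0/1, 3/8)
  'e': [0/1 + 1/1*3/8, 0/1 + 1/1*5/8) = [3/8, 5/8)
  'd': [0/1 + 1/1*5/8, 0/1 + 1/1*3/4) = [5/8, 3/4) <- contains code 11/16
  'c': [0/1 + 1/1*3/4, 0/1 + 1/1*1/1) = [3/4, 1/1)
  emit 'd', narrow to [5/8, 3/4)
Step 2: interval [5/8, 3/4), width = 3/4 - 5/8 = 1/8
  'b': [5/8 + 1/8*0/1, 5/8 + 1/8*3/8) = [5/8, 43/64)
  'e': [5/8 + 1/8*3/8, 5/8 + 1/8*5/8) = [43/64, 45/64) <- contains code 11/16
  'd': [5/8 + 1/8*5/8, 5/8 + 1/8*3/4) = [45/64, 23/32)
  'c': [5/8 + 1/8*3/4, 5/8 + 1/8*1/1) = [23/32, 3/4)
  emit 'e', narrow to [43/64, 45/64)

Answer: 43/64 45/64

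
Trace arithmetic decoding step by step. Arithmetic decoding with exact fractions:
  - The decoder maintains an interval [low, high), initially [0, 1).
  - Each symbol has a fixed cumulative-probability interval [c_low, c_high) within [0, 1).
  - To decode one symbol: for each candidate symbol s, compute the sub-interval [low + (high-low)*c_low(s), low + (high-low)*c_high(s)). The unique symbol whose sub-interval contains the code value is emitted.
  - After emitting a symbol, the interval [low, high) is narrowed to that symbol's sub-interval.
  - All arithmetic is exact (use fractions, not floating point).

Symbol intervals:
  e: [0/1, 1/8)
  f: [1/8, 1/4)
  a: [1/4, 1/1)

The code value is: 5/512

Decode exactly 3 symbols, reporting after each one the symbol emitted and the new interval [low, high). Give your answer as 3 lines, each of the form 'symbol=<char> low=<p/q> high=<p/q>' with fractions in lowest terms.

Step 1: interval [0/1, 1/1), width = 1/1 - 0/1 = 1/1
  'e': [0/1 + 1/1*0/1, 0/1 + 1/1*1/8) = [0/1, 1/8) <- contains code 5/512
  'f': [0/1 + 1/1*1/8, 0/1 + 1/1*1/4) = [1/8, 1/4)
  'a': [0/1 + 1/1*1/4, 0/1 + 1/1*1/1) = [1/4, 1/1)
  emit 'e', narrow to [0/1, 1/8)
Step 2: interval [0/1, 1/8), width = 1/8 - 0/1 = 1/8
  'e': [0/1 + 1/8*0/1, 0/1 + 1/8*1/8) = [0/1, 1/64) <- contains code 5/512
  'f': [0/1 + 1/8*1/8, 0/1 + 1/8*1/4) = [1/64, 1/32)
  'a': [0/1 + 1/8*1/4, 0/1 + 1/8*1/1) = [1/32, 1/8)
  emit 'e', narrow to [0/1, 1/64)
Step 3: interval [0/1, 1/64), width = 1/64 - 0/1 = 1/64
  'e': [0/1 + 1/64*0/1, 0/1 + 1/64*1/8) = [0/1, 1/512)
  'f': [0/1 + 1/64*1/8, 0/1 + 1/64*1/4) = [1/512, 1/256)
  'a': [0/1 + 1/64*1/4, 0/1 + 1/64*1/1) = [1/256, 1/64) <- contains code 5/512
  emit 'a', narrow to [1/256, 1/64)

Answer: symbol=e low=0/1 high=1/8
symbol=e low=0/1 high=1/64
symbol=a low=1/256 high=1/64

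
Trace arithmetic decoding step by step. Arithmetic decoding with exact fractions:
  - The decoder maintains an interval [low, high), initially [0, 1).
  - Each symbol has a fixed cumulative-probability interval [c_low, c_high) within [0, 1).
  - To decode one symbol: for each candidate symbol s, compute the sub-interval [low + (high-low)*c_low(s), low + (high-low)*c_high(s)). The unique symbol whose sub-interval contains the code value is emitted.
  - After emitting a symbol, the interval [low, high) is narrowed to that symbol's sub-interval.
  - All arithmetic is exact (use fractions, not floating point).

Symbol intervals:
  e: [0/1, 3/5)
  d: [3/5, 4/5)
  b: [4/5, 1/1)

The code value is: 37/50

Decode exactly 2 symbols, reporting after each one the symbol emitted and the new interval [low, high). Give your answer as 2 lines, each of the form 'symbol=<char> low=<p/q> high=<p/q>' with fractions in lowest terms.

Step 1: interval [0/1, 1/1), width = 1/1 - 0/1 = 1/1
  'e': [0/1 + 1/1*0/1, 0/1 + 1/1*3/5) = [0/1, 3/5)
  'd': [0/1 + 1/1*3/5, 0/1 + 1/1*4/5) = [3/5, 4/5) <- contains code 37/50
  'b': [0/1 + 1/1*4/5, 0/1 + 1/1*1/1) = [4/5, 1/1)
  emit 'd', narrow to [3/5, 4/5)
Step 2: interval [3/5, 4/5), width = 4/5 - 3/5 = 1/5
  'e': [3/5 + 1/5*0/1, 3/5 + 1/5*3/5) = [3/5, 18/25)
  'd': [3/5 + 1/5*3/5, 3/5 + 1/5*4/5) = [18/25, 19/25) <- contains code 37/50
  'b': [3/5 + 1/5*4/5, 3/5 + 1/5*1/1) = [19/25, 4/5)
  emit 'd', narrow to [18/25, 19/25)

Answer: symbol=d low=3/5 high=4/5
symbol=d low=18/25 high=19/25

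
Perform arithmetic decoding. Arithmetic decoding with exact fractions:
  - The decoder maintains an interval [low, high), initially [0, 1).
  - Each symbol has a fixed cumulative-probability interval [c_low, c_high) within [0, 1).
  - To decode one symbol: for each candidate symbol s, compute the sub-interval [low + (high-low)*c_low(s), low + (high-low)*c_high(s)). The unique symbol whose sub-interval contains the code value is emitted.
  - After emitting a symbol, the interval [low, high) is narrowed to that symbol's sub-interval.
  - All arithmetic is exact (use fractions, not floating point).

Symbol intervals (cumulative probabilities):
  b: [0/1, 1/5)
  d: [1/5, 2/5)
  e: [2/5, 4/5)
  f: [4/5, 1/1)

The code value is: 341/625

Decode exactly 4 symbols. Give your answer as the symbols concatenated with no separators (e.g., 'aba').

Step 1: interval [0/1, 1/1), width = 1/1 - 0/1 = 1/1
  'b': [0/1 + 1/1*0/1, 0/1 + 1/1*1/5) = [0/1, 1/5)
  'd': [0/1 + 1/1*1/5, 0/1 + 1/1*2/5) = [1/5, 2/5)
  'e': [0/1 + 1/1*2/5, 0/1 + 1/1*4/5) = [2/5, 4/5) <- contains code 341/625
  'f': [0/1 + 1/1*4/5, 0/1 + 1/1*1/1) = [4/5, 1/1)
  emit 'e', narrow to [2/5, 4/5)
Step 2: interval [2/5, 4/5), width = 4/5 - 2/5 = 2/5
  'b': [2/5 + 2/5*0/1, 2/5 + 2/5*1/5) = [2/5, 12/25)
  'd': [2/5 + 2/5*1/5, 2/5 + 2/5*2/5) = [12/25, 14/25) <- contains code 341/625
  'e': [2/5 + 2/5*2/5, 2/5 + 2/5*4/5) = [14/25, 18/25)
  'f': [2/5 + 2/5*4/5, 2/5 + 2/5*1/1) = [18/25, 4/5)
  emit 'd', narrow to [12/25, 14/25)
Step 3: interval [12/25, 14/25), width = 14/25 - 12/25 = 2/25
  'b': [12/25 + 2/25*0/1, 12/25 + 2/25*1/5) = [12/25, 62/125)
  'd': [12/25 + 2/25*1/5, 12/25 + 2/25*2/5) = [62/125, 64/125)
  'e': [12/25 + 2/25*2/5, 12/25 + 2/25*4/5) = [64/125, 68/125)
  'f': [12/25 + 2/25*4/5, 12/25 + 2/25*1/1) = [68/125, 14/25) <- contains code 341/625
  emit 'f', narrow to [68/125, 14/25)
Step 4: interval [68/125, 14/25), width = 14/25 - 68/125 = 2/125
  'b': [68/125 + 2/125*0/1, 68/125 + 2/125*1/5) = [68/125, 342/625) <- contains code 341/625
  'd': [68/125 + 2/125*1/5, 68/125 + 2/125*2/5) = [342/625, 344/625)
  'e': [68/125 + 2/125*2/5, 68/125 + 2/125*4/5) = [344/625, 348/625)
  'f': [68/125 + 2/125*4/5, 68/125 + 2/125*1/1) = [348/625, 14/25)
  emit 'b', narrow to [68/125, 342/625)

Answer: edfb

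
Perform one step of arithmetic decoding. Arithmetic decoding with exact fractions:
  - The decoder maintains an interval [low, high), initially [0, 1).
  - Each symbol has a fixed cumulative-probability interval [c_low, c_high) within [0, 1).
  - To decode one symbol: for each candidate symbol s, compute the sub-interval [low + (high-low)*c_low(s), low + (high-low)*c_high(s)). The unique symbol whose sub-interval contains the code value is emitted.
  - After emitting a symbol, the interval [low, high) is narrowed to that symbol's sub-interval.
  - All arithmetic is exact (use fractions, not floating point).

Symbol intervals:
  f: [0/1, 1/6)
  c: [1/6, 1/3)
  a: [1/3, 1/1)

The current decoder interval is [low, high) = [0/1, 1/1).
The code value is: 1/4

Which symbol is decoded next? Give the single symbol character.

Answer: c

Derivation:
Interval width = high − low = 1/1 − 0/1 = 1/1
Scaled code = (code − low) / width = (1/4 − 0/1) / 1/1 = 1/4
  f: [0/1, 1/6) 
  c: [1/6, 1/3) ← scaled code falls here ✓
  a: [1/3, 1/1) 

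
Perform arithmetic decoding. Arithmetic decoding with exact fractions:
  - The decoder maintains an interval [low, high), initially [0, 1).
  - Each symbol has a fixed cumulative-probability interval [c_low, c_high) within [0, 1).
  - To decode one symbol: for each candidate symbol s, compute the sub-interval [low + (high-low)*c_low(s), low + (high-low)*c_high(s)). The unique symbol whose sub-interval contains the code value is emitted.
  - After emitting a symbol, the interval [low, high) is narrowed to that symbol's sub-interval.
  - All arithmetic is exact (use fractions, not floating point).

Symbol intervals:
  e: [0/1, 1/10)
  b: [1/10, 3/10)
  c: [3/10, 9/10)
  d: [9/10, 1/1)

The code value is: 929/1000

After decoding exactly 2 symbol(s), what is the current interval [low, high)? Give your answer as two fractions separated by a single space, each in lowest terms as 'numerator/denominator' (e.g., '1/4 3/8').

Step 1: interval [0/1, 1/1), width = 1/1 - 0/1 = 1/1
  'e': [0/1 + 1/1*0/1, 0/1 + 1/1*1/10) = [0/1, 1/10)
  'b': [0/1 + 1/1*1/10, 0/1 + 1/1*3/10) = [1/10, 3/10)
  'c': [0/1 + 1/1*3/10, 0/1 + 1/1*9/10) = [3/10, 9/10)
  'd': [0/1 + 1/1*9/10, 0/1 + 1/1*1/1) = [9/10, 1/1) <- contains code 929/1000
  emit 'd', narrow to [9/10, 1/1)
Step 2: interval [9/10, 1/1), width = 1/1 - 9/10 = 1/10
  'e': [9/10 + 1/10*0/1, 9/10 + 1/10*1/10) = [9/10, 91/100)
  'b': [9/10 + 1/10*1/10, 9/10 + 1/10*3/10) = [91/100, 93/100) <- contains code 929/1000
  'c': [9/10 + 1/10*3/10, 9/10 + 1/10*9/10) = [93/100, 99/100)
  'd': [9/10 + 1/10*9/10, 9/10 + 1/10*1/1) = [99/100, 1/1)
  emit 'b', narrow to [91/100, 93/100)

Answer: 91/100 93/100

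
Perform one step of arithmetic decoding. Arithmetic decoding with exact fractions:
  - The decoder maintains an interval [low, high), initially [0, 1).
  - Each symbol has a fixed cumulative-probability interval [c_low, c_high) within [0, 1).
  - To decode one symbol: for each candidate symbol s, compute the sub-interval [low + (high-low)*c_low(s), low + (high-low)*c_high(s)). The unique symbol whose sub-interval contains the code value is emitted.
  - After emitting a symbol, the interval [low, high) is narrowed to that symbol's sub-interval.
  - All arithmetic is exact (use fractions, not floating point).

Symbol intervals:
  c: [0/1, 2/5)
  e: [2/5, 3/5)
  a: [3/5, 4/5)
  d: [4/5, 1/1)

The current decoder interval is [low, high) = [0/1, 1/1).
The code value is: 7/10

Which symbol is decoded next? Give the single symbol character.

Interval width = high − low = 1/1 − 0/1 = 1/1
Scaled code = (code − low) / width = (7/10 − 0/1) / 1/1 = 7/10
  c: [0/1, 2/5) 
  e: [2/5, 3/5) 
  a: [3/5, 4/5) ← scaled code falls here ✓
  d: [4/5, 1/1) 

Answer: a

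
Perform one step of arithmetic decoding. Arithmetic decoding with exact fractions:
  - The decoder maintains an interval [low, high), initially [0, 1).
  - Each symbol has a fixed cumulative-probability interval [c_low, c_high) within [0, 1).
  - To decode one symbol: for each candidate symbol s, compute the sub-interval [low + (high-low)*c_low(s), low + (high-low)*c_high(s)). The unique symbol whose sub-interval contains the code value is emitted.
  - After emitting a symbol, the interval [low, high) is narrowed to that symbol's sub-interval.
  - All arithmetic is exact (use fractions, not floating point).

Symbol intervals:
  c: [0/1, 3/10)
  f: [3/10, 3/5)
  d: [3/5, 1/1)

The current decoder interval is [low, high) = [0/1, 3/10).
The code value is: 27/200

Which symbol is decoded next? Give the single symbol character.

Interval width = high − low = 3/10 − 0/1 = 3/10
Scaled code = (code − low) / width = (27/200 − 0/1) / 3/10 = 9/20
  c: [0/1, 3/10) 
  f: [3/10, 3/5) ← scaled code falls here ✓
  d: [3/5, 1/1) 

Answer: f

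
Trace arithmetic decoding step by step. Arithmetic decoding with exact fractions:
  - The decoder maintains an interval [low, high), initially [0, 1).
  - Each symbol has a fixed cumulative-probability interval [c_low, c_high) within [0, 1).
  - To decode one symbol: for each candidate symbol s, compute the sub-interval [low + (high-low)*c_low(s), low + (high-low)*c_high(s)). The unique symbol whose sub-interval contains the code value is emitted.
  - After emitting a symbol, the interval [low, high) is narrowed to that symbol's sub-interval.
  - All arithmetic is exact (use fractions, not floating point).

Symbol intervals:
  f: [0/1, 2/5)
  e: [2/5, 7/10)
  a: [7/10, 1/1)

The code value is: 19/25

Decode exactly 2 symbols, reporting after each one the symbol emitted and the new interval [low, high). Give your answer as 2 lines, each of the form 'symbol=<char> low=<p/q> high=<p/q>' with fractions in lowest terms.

Answer: symbol=a low=7/10 high=1/1
symbol=f low=7/10 high=41/50

Derivation:
Step 1: interval [0/1, 1/1), width = 1/1 - 0/1 = 1/1
  'f': [0/1 + 1/1*0/1, 0/1 + 1/1*2/5) = [0/1, 2/5)
  'e': [0/1 + 1/1*2/5, 0/1 + 1/1*7/10) = [2/5, 7/10)
  'a': [0/1 + 1/1*7/10, 0/1 + 1/1*1/1) = [7/10, 1/1) <- contains code 19/25
  emit 'a', narrow to [7/10, 1/1)
Step 2: interval [7/10, 1/1), width = 1/1 - 7/10 = 3/10
  'f': [7/10 + 3/10*0/1, 7/10 + 3/10*2/5) = [7/10, 41/50) <- contains code 19/25
  'e': [7/10 + 3/10*2/5, 7/10 + 3/10*7/10) = [41/50, 91/100)
  'a': [7/10 + 3/10*7/10, 7/10 + 3/10*1/1) = [91/100, 1/1)
  emit 'f', narrow to [7/10, 41/50)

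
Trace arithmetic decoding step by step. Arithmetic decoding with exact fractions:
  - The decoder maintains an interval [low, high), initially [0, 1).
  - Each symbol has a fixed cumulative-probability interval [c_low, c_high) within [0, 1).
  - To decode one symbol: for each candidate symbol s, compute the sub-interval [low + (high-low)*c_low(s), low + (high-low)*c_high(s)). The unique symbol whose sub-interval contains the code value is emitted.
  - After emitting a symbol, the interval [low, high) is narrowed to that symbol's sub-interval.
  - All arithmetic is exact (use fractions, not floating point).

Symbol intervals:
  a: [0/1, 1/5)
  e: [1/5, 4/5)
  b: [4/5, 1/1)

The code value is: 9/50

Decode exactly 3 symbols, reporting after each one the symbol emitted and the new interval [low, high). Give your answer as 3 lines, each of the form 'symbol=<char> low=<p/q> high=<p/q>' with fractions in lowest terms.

Step 1: interval [0/1, 1/1), width = 1/1 - 0/1 = 1/1
  'a': [0/1 + 1/1*0/1, 0/1 + 1/1*1/5) = [0/1, 1/5) <- contains code 9/50
  'e': [0/1 + 1/1*1/5, 0/1 + 1/1*4/5) = [1/5, 4/5)
  'b': [0/1 + 1/1*4/5, 0/1 + 1/1*1/1) = [4/5, 1/1)
  emit 'a', narrow to [0/1, 1/5)
Step 2: interval [0/1, 1/5), width = 1/5 - 0/1 = 1/5
  'a': [0/1 + 1/5*0/1, 0/1 + 1/5*1/5) = [0/1, 1/25)
  'e': [0/1 + 1/5*1/5, 0/1 + 1/5*4/5) = [1/25, 4/25)
  'b': [0/1 + 1/5*4/5, 0/1 + 1/5*1/1) = [4/25, 1/5) <- contains code 9/50
  emit 'b', narrow to [4/25, 1/5)
Step 3: interval [4/25, 1/5), width = 1/5 - 4/25 = 1/25
  'a': [4/25 + 1/25*0/1, 4/25 + 1/25*1/5) = [4/25, 21/125)
  'e': [4/25 + 1/25*1/5, 4/25 + 1/25*4/5) = [21/125, 24/125) <- contains code 9/50
  'b': [4/25 + 1/25*4/5, 4/25 + 1/25*1/1) = [24/125, 1/5)
  emit 'e', narrow to [21/125, 24/125)

Answer: symbol=a low=0/1 high=1/5
symbol=b low=4/25 high=1/5
symbol=e low=21/125 high=24/125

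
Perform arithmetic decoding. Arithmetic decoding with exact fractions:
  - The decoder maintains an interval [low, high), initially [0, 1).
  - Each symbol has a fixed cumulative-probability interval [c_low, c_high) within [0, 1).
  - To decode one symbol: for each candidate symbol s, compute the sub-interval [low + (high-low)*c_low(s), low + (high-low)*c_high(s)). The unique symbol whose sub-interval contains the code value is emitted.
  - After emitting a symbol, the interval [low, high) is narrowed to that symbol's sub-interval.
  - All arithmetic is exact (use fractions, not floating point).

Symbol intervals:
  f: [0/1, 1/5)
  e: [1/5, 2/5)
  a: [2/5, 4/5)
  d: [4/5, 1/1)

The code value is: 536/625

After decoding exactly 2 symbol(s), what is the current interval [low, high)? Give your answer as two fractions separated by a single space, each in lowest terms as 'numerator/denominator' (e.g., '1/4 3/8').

Answer: 21/25 22/25

Derivation:
Step 1: interval [0/1, 1/1), width = 1/1 - 0/1 = 1/1
  'f': [0/1 + 1/1*0/1, 0/1 + 1/1*1/5) = [0/1, 1/5)
  'e': [0/1 + 1/1*1/5, 0/1 + 1/1*2/5) = [1/5, 2/5)
  'a': [0/1 + 1/1*2/5, 0/1 + 1/1*4/5) = [2/5, 4/5)
  'd': [0/1 + 1/1*4/5, 0/1 + 1/1*1/1) = [4/5, 1/1) <- contains code 536/625
  emit 'd', narrow to [4/5, 1/1)
Step 2: interval [4/5, 1/1), width = 1/1 - 4/5 = 1/5
  'f': [4/5 + 1/5*0/1, 4/5 + 1/5*1/5) = [4/5, 21/25)
  'e': [4/5 + 1/5*1/5, 4/5 + 1/5*2/5) = [21/25, 22/25) <- contains code 536/625
  'a': [4/5 + 1/5*2/5, 4/5 + 1/5*4/5) = [22/25, 24/25)
  'd': [4/5 + 1/5*4/5, 4/5 + 1/5*1/1) = [24/25, 1/1)
  emit 'e', narrow to [21/25, 22/25)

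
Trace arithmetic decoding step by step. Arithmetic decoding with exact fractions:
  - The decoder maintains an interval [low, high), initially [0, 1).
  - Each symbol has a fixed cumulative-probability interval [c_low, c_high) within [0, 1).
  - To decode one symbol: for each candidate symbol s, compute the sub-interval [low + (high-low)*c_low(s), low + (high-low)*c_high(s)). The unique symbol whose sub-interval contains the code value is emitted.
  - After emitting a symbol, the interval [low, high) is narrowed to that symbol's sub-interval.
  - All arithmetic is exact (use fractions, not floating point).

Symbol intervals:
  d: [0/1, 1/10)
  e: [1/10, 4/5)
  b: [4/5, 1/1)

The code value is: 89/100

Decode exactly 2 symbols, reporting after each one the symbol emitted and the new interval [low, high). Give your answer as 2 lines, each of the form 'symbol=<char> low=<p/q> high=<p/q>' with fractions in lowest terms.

Step 1: interval [0/1, 1/1), width = 1/1 - 0/1 = 1/1
  'd': [0/1 + 1/1*0/1, 0/1 + 1/1*1/10) = [0/1, 1/10)
  'e': [0/1 + 1/1*1/10, 0/1 + 1/1*4/5) = [1/10, 4/5)
  'b': [0/1 + 1/1*4/5, 0/1 + 1/1*1/1) = [4/5, 1/1) <- contains code 89/100
  emit 'b', narrow to [4/5, 1/1)
Step 2: interval [4/5, 1/1), width = 1/1 - 4/5 = 1/5
  'd': [4/5 + 1/5*0/1, 4/5 + 1/5*1/10) = [4/5, 41/50)
  'e': [4/5 + 1/5*1/10, 4/5 + 1/5*4/5) = [41/50, 24/25) <- contains code 89/100
  'b': [4/5 + 1/5*4/5, 4/5 + 1/5*1/1) = [24/25, 1/1)
  emit 'e', narrow to [41/50, 24/25)

Answer: symbol=b low=4/5 high=1/1
symbol=e low=41/50 high=24/25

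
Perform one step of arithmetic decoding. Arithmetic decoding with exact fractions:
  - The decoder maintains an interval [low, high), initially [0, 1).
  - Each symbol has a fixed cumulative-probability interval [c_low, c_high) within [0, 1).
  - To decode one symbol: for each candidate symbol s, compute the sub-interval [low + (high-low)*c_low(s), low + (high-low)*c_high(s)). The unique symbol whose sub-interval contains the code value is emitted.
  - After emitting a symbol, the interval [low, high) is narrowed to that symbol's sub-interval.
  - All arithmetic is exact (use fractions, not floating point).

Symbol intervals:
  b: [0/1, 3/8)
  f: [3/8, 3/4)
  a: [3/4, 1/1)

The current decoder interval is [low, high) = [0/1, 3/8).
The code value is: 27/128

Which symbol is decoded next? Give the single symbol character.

Answer: f

Derivation:
Interval width = high − low = 3/8 − 0/1 = 3/8
Scaled code = (code − low) / width = (27/128 − 0/1) / 3/8 = 9/16
  b: [0/1, 3/8) 
  f: [3/8, 3/4) ← scaled code falls here ✓
  a: [3/4, 1/1) 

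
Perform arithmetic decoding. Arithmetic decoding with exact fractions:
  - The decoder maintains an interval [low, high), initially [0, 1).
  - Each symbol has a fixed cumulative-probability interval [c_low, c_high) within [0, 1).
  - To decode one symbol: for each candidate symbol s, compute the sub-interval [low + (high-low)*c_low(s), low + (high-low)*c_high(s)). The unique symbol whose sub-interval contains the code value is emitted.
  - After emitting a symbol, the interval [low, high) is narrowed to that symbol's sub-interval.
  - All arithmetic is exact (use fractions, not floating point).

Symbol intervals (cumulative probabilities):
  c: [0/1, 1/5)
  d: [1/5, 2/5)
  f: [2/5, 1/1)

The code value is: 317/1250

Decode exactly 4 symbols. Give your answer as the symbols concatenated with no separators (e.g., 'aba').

Answer: dddf

Derivation:
Step 1: interval [0/1, 1/1), width = 1/1 - 0/1 = 1/1
  'c': [0/1 + 1/1*0/1, 0/1 + 1/1*1/5) = [0/1, 1/5)
  'd': [0/1 + 1/1*1/5, 0/1 + 1/1*2/5) = [1/5, 2/5) <- contains code 317/1250
  'f': [0/1 + 1/1*2/5, 0/1 + 1/1*1/1) = [2/5, 1/1)
  emit 'd', narrow to [1/5, 2/5)
Step 2: interval [1/5, 2/5), width = 2/5 - 1/5 = 1/5
  'c': [1/5 + 1/5*0/1, 1/5 + 1/5*1/5) = [1/5, 6/25)
  'd': [1/5 + 1/5*1/5, 1/5 + 1/5*2/5) = [6/25, 7/25) <- contains code 317/1250
  'f': [1/5 + 1/5*2/5, 1/5 + 1/5*1/1) = [7/25, 2/5)
  emit 'd', narrow to [6/25, 7/25)
Step 3: interval [6/25, 7/25), width = 7/25 - 6/25 = 1/25
  'c': [6/25 + 1/25*0/1, 6/25 + 1/25*1/5) = [6/25, 31/125)
  'd': [6/25 + 1/25*1/5, 6/25 + 1/25*2/5) = [31/125, 32/125) <- contains code 317/1250
  'f': [6/25 + 1/25*2/5, 6/25 + 1/25*1/1) = [32/125, 7/25)
  emit 'd', narrow to [31/125, 32/125)
Step 4: interval [31/125, 32/125), width = 32/125 - 31/125 = 1/125
  'c': [31/125 + 1/125*0/1, 31/125 + 1/125*1/5) = [31/125, 156/625)
  'd': [31/125 + 1/125*1/5, 31/125 + 1/125*2/5) = [156/625, 157/625)
  'f': [31/125 + 1/125*2/5, 31/125 + 1/125*1/1) = [157/625, 32/125) <- contains code 317/1250
  emit 'f', narrow to [157/625, 32/125)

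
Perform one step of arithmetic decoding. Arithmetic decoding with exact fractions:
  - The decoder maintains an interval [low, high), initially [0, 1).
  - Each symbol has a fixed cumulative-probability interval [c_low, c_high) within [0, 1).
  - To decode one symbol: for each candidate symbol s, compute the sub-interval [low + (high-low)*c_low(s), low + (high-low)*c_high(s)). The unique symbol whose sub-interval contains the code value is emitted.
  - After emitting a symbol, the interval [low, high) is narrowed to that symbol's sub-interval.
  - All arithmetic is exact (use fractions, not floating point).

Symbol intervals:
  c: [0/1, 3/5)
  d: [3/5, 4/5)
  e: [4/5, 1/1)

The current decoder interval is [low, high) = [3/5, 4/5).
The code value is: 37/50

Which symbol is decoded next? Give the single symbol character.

Answer: d

Derivation:
Interval width = high − low = 4/5 − 3/5 = 1/5
Scaled code = (code − low) / width = (37/50 − 3/5) / 1/5 = 7/10
  c: [0/1, 3/5) 
  d: [3/5, 4/5) ← scaled code falls here ✓
  e: [4/5, 1/1) 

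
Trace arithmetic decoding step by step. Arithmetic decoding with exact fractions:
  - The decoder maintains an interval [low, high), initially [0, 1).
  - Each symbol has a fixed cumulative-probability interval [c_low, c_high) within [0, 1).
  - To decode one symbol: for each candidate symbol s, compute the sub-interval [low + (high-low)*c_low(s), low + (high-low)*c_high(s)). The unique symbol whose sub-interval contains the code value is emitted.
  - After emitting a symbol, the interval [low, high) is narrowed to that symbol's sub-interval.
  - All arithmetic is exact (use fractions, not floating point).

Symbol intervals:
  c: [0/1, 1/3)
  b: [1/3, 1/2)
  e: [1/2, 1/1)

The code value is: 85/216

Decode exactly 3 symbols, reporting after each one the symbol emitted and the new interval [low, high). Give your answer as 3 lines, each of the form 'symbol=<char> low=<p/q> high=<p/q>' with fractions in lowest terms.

Step 1: interval [0/1, 1/1), width = 1/1 - 0/1 = 1/1
  'c': [0/1 + 1/1*0/1, 0/1 + 1/1*1/3) = [0/1, 1/3)
  'b': [0/1 + 1/1*1/3, 0/1 + 1/1*1/2) = [1/3, 1/2) <- contains code 85/216
  'e': [0/1 + 1/1*1/2, 0/1 + 1/1*1/1) = [1/2, 1/1)
  emit 'b', narrow to [1/3, 1/2)
Step 2: interval [1/3, 1/2), width = 1/2 - 1/3 = 1/6
  'c': [1/3 + 1/6*0/1, 1/3 + 1/6*1/3) = [1/3, 7/18)
  'b': [1/3 + 1/6*1/3, 1/3 + 1/6*1/2) = [7/18, 5/12) <- contains code 85/216
  'e': [1/3 + 1/6*1/2, 1/3 + 1/6*1/1) = [5/12, 1/2)
  emit 'b', narrow to [7/18, 5/12)
Step 3: interval [7/18, 5/12), width = 5/12 - 7/18 = 1/36
  'c': [7/18 + 1/36*0/1, 7/18 + 1/36*1/3) = [7/18, 43/108) <- contains code 85/216
  'b': [7/18 + 1/36*1/3, 7/18 + 1/36*1/2) = [43/108, 29/72)
  'e': [7/18 + 1/36*1/2, 7/18 + 1/36*1/1) = [29/72, 5/12)
  emit 'c', narrow to [7/18, 43/108)

Answer: symbol=b low=1/3 high=1/2
symbol=b low=7/18 high=5/12
symbol=c low=7/18 high=43/108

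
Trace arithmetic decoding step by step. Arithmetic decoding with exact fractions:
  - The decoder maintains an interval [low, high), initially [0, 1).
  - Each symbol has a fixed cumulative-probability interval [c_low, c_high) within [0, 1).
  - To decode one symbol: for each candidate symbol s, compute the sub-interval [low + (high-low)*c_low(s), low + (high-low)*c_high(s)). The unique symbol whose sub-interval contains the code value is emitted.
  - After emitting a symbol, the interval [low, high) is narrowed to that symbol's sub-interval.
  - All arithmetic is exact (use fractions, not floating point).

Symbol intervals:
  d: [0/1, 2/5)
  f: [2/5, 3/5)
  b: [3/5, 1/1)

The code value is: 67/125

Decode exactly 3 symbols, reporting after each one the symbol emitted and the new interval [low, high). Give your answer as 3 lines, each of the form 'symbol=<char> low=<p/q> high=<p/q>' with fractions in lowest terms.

Step 1: interval [0/1, 1/1), width = 1/1 - 0/1 = 1/1
  'd': [0/1 + 1/1*0/1, 0/1 + 1/1*2/5) = [0/1, 2/5)
  'f': [0/1 + 1/1*2/5, 0/1 + 1/1*3/5) = [2/5, 3/5) <- contains code 67/125
  'b': [0/1 + 1/1*3/5, 0/1 + 1/1*1/1) = [3/5, 1/1)
  emit 'f', narrow to [2/5, 3/5)
Step 2: interval [2/5, 3/5), width = 3/5 - 2/5 = 1/5
  'd': [2/5 + 1/5*0/1, 2/5 + 1/5*2/5) = [2/5, 12/25)
  'f': [2/5 + 1/5*2/5, 2/5 + 1/5*3/5) = [12/25, 13/25)
  'b': [2/5 + 1/5*3/5, 2/5 + 1/5*1/1) = [13/25, 3/5) <- contains code 67/125
  emit 'b', narrow to [13/25, 3/5)
Step 3: interval [13/25, 3/5), width = 3/5 - 13/25 = 2/25
  'd': [13/25 + 2/25*0/1, 13/25 + 2/25*2/5) = [13/25, 69/125) <- contains code 67/125
  'f': [13/25 + 2/25*2/5, 13/25 + 2/25*3/5) = [69/125, 71/125)
  'b': [13/25 + 2/25*3/5, 13/25 + 2/25*1/1) = [71/125, 3/5)
  emit 'd', narrow to [13/25, 69/125)

Answer: symbol=f low=2/5 high=3/5
symbol=b low=13/25 high=3/5
symbol=d low=13/25 high=69/125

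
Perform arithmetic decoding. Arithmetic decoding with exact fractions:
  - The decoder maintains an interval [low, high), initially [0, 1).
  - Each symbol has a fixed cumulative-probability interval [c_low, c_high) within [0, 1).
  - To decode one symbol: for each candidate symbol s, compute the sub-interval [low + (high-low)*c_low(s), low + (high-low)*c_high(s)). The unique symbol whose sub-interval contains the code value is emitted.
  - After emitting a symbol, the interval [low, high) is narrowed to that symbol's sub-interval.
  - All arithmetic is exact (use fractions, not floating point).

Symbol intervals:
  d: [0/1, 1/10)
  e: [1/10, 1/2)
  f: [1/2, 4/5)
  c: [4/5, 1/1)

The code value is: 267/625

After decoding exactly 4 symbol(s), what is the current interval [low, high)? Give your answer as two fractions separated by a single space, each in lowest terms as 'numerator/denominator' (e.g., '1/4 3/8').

Answer: 533/1250 107/250

Derivation:
Step 1: interval [0/1, 1/1), width = 1/1 - 0/1 = 1/1
  'd': [0/1 + 1/1*0/1, 0/1 + 1/1*1/10) = [0/1, 1/10)
  'e': [0/1 + 1/1*1/10, 0/1 + 1/1*1/2) = [1/10, 1/2) <- contains code 267/625
  'f': [0/1 + 1/1*1/2, 0/1 + 1/1*4/5) = [1/2, 4/5)
  'c': [0/1 + 1/1*4/5, 0/1 + 1/1*1/1) = [4/5, 1/1)
  emit 'e', narrow to [1/10, 1/2)
Step 2: interval [1/10, 1/2), width = 1/2 - 1/10 = 2/5
  'd': [1/10 + 2/5*0/1, 1/10 + 2/5*1/10) = [1/10, 7/50)
  'e': [1/10 + 2/5*1/10, 1/10 + 2/5*1/2) = [7/50, 3/10)
  'f': [1/10 + 2/5*1/2, 1/10 + 2/5*4/5) = [3/10, 21/50)
  'c': [1/10 + 2/5*4/5, 1/10 + 2/5*1/1) = [21/50, 1/2) <- contains code 267/625
  emit 'c', narrow to [21/50, 1/2)
Step 3: interval [21/50, 1/2), width = 1/2 - 21/50 = 2/25
  'd': [21/50 + 2/25*0/1, 21/50 + 2/25*1/10) = [21/50, 107/250) <- contains code 267/625
  'e': [21/50 + 2/25*1/10, 21/50 + 2/25*1/2) = [107/250, 23/50)
  'f': [21/50 + 2/25*1/2, 21/50 + 2/25*4/5) = [23/50, 121/250)
  'c': [21/50 + 2/25*4/5, 21/50 + 2/25*1/1) = [121/250, 1/2)
  emit 'd', narrow to [21/50, 107/250)
Step 4: interval [21/50, 107/250), width = 107/250 - 21/50 = 1/125
  'd': [21/50 + 1/125*0/1, 21/50 + 1/125*1/10) = [21/50, 263/625)
  'e': [21/50 + 1/125*1/10, 21/50 + 1/125*1/2) = [263/625, 53/125)
  'f': [21/50 + 1/125*1/2, 21/50 + 1/125*4/5) = [53/125, 533/1250)
  'c': [21/50 + 1/125*4/5, 21/50 + 1/125*1/1) = [533/1250, 107/250) <- contains code 267/625
  emit 'c', narrow to [533/1250, 107/250)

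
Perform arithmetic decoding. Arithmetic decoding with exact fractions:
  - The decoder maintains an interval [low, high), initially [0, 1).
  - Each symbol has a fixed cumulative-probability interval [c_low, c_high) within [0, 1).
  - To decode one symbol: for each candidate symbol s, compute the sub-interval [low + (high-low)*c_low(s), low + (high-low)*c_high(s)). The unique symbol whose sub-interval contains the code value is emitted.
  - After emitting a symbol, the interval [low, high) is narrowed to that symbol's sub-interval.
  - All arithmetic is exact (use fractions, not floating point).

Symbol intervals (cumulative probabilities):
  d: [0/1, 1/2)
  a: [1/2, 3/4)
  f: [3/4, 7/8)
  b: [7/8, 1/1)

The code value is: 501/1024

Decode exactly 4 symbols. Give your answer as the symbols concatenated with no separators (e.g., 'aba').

Answer: dbfa

Derivation:
Step 1: interval [0/1, 1/1), width = 1/1 - 0/1 = 1/1
  'd': [0/1 + 1/1*0/1, 0/1 + 1/1*1/2) = [0/1, 1/2) <- contains code 501/1024
  'a': [0/1 + 1/1*1/2, 0/1 + 1/1*3/4) = [1/2, 3/4)
  'f': [0/1 + 1/1*3/4, 0/1 + 1/1*7/8) = [3/4, 7/8)
  'b': [0/1 + 1/1*7/8, 0/1 + 1/1*1/1) = [7/8, 1/1)
  emit 'd', narrow to [0/1, 1/2)
Step 2: interval [0/1, 1/2), width = 1/2 - 0/1 = 1/2
  'd': [0/1 + 1/2*0/1, 0/1 + 1/2*1/2) = [0/1, 1/4)
  'a': [0/1 + 1/2*1/2, 0/1 + 1/2*3/4) = [1/4, 3/8)
  'f': [0/1 + 1/2*3/4, 0/1 + 1/2*7/8) = [3/8, 7/16)
  'b': [0/1 + 1/2*7/8, 0/1 + 1/2*1/1) = [7/16, 1/2) <- contains code 501/1024
  emit 'b', narrow to [7/16, 1/2)
Step 3: interval [7/16, 1/2), width = 1/2 - 7/16 = 1/16
  'd': [7/16 + 1/16*0/1, 7/16 + 1/16*1/2) = [7/16, 15/32)
  'a': [7/16 + 1/16*1/2, 7/16 + 1/16*3/4) = [15/32, 31/64)
  'f': [7/16 + 1/16*3/4, 7/16 + 1/16*7/8) = [31/64, 63/128) <- contains code 501/1024
  'b': [7/16 + 1/16*7/8, 7/16 + 1/16*1/1) = [63/128, 1/2)
  emit 'f', narrow to [31/64, 63/128)
Step 4: interval [31/64, 63/128), width = 63/128 - 31/64 = 1/128
  'd': [31/64 + 1/128*0/1, 31/64 + 1/128*1/2) = [31/64, 125/256)
  'a': [31/64 + 1/128*1/2, 31/64 + 1/128*3/4) = [125/256, 251/512) <- contains code 501/1024
  'f': [31/64 + 1/128*3/4, 31/64 + 1/128*7/8) = [251/512, 503/1024)
  'b': [31/64 + 1/128*7/8, 31/64 + 1/128*1/1) = [503/1024, 63/128)
  emit 'a', narrow to [125/256, 251/512)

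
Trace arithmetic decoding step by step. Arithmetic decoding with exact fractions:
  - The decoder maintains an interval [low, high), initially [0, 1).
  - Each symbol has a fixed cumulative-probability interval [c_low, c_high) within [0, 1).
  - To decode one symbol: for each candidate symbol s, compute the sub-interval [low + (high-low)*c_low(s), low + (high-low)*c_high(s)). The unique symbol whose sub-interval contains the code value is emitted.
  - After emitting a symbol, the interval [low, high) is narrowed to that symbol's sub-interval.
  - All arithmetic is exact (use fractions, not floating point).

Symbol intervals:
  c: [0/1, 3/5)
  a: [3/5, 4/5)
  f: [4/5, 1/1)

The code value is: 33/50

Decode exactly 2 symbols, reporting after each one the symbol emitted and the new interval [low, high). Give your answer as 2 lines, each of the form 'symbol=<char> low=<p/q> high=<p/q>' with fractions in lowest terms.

Step 1: interval [0/1, 1/1), width = 1/1 - 0/1 = 1/1
  'c': [0/1 + 1/1*0/1, 0/1 + 1/1*3/5) = [0/1, 3/5)
  'a': [0/1 + 1/1*3/5, 0/1 + 1/1*4/5) = [3/5, 4/5) <- contains code 33/50
  'f': [0/1 + 1/1*4/5, 0/1 + 1/1*1/1) = [4/5, 1/1)
  emit 'a', narrow to [3/5, 4/5)
Step 2: interval [3/5, 4/5), width = 4/5 - 3/5 = 1/5
  'c': [3/5 + 1/5*0/1, 3/5 + 1/5*3/5) = [3/5, 18/25) <- contains code 33/50
  'a': [3/5 + 1/5*3/5, 3/5 + 1/5*4/5) = [18/25, 19/25)
  'f': [3/5 + 1/5*4/5, 3/5 + 1/5*1/1) = [19/25, 4/5)
  emit 'c', narrow to [3/5, 18/25)

Answer: symbol=a low=3/5 high=4/5
symbol=c low=3/5 high=18/25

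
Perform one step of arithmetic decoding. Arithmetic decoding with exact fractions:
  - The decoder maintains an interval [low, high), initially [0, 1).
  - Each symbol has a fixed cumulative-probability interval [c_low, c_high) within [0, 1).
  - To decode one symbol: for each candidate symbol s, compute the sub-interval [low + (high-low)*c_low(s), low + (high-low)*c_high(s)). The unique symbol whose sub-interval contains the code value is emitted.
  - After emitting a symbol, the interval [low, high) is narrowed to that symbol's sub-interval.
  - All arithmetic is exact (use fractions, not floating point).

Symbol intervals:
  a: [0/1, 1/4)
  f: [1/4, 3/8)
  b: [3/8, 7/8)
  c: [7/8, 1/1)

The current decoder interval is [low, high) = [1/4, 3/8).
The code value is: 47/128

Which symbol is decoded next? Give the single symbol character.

Interval width = high − low = 3/8 − 1/4 = 1/8
Scaled code = (code − low) / width = (47/128 − 1/4) / 1/8 = 15/16
  a: [0/1, 1/4) 
  f: [1/4, 3/8) 
  b: [3/8, 7/8) 
  c: [7/8, 1/1) ← scaled code falls here ✓

Answer: c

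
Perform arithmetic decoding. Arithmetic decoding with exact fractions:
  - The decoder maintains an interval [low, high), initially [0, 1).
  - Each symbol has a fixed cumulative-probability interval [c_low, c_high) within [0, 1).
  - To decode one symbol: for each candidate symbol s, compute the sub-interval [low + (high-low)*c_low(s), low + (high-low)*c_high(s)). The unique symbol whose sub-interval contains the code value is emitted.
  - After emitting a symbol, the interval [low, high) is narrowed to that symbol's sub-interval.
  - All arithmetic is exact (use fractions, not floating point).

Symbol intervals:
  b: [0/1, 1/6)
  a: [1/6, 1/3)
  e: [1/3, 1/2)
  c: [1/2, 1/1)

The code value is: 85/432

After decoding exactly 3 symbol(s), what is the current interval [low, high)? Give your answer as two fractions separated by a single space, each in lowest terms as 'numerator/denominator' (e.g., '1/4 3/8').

Step 1: interval [0/1, 1/1), width = 1/1 - 0/1 = 1/1
  'b': [0/1 + 1/1*0/1, 0/1 + 1/1*1/6) = [0/1, 1/6)
  'a': [0/1 + 1/1*1/6, 0/1 + 1/1*1/3) = [1/6, 1/3) <- contains code 85/432
  'e': [0/1 + 1/1*1/3, 0/1 + 1/1*1/2) = [1/3, 1/2)
  'c': [0/1 + 1/1*1/2, 0/1 + 1/1*1/1) = [1/2, 1/1)
  emit 'a', narrow to [1/6, 1/3)
Step 2: interval [1/6, 1/3), width = 1/3 - 1/6 = 1/6
  'b': [1/6 + 1/6*0/1, 1/6 + 1/6*1/6) = [1/6, 7/36)
  'a': [1/6 + 1/6*1/6, 1/6 + 1/6*1/3) = [7/36, 2/9) <- contains code 85/432
  'e': [1/6 + 1/6*1/3, 1/6 + 1/6*1/2) = [2/9, 1/4)
  'c': [1/6 + 1/6*1/2, 1/6 + 1/6*1/1) = [1/4, 1/3)
  emit 'a', narrow to [7/36, 2/9)
Step 3: interval [7/36, 2/9), width = 2/9 - 7/36 = 1/36
  'b': [7/36 + 1/36*0/1, 7/36 + 1/36*1/6) = [7/36, 43/216) <- contains code 85/432
  'a': [7/36 + 1/36*1/6, 7/36 + 1/36*1/3) = [43/216, 11/54)
  'e': [7/36 + 1/36*1/3, 7/36 + 1/36*1/2) = [11/54, 5/24)
  'c': [7/36 + 1/36*1/2, 7/36 + 1/36*1/1) = [5/24, 2/9)
  emit 'b', narrow to [7/36, 43/216)

Answer: 7/36 43/216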